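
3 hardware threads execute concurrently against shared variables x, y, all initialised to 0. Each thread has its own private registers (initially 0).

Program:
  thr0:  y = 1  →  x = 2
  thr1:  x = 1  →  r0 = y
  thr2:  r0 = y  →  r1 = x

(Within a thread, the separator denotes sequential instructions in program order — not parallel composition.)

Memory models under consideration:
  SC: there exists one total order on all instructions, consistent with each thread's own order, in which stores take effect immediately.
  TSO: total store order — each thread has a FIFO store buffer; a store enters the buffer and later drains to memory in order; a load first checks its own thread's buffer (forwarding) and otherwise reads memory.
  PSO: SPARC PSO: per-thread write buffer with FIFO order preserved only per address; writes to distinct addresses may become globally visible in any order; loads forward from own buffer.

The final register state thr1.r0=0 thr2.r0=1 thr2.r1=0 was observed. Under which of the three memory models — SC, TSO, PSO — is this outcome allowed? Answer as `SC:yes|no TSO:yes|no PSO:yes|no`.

outcome vector order: (thr1.r0,thr2.r0,thr2.r1)
under SC → 000, 001, 002, 011, 012, 100, 101, 102, 110, 111, 112
under TSO → 000, 001, 002, 010, 011, 012, 100, 101, 102, 110, 111, 112
under PSO → 000, 001, 002, 010, 011, 012, 100, 101, 102, 110, 111, 112
target 010 ∈ {TSO,PSO}

SC:no TSO:yes PSO:yes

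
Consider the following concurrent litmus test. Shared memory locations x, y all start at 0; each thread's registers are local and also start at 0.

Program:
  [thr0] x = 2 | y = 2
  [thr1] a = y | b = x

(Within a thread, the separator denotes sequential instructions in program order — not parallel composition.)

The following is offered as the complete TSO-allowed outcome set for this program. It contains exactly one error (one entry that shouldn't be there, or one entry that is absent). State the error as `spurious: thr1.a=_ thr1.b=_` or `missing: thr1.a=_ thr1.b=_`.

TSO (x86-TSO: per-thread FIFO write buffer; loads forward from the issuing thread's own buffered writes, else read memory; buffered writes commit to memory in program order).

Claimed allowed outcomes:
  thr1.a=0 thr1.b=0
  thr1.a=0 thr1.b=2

missing: thr1.a=2 thr1.b=2

outcome vector order: (thr1.a,thr1.b)
under TSO → <0 0>, <0 2>, <2 2>
TSO∖claimed = {<2 2>}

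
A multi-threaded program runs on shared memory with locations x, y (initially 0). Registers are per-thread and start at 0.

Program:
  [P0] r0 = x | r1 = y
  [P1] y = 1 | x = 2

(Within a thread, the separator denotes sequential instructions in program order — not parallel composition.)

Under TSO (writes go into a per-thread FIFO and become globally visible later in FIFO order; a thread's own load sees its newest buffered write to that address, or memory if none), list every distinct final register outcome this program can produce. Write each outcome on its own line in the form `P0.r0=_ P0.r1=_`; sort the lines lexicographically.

outcome vector order: (P0.r0,P0.r1)
|TSO outcomes| = 3

P0.r0=0 P0.r1=0
P0.r0=0 P0.r1=1
P0.r0=2 P0.r1=1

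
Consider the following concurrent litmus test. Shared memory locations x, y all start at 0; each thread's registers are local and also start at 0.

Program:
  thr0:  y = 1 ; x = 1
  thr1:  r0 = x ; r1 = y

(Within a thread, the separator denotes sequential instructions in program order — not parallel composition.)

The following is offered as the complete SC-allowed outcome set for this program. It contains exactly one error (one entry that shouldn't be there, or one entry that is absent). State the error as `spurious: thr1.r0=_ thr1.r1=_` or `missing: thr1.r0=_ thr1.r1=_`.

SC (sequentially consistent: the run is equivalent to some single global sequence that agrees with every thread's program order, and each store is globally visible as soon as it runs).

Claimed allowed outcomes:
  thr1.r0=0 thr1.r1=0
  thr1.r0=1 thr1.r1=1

missing: thr1.r0=0 thr1.r1=1

outcome vector order: (thr1.r0,thr1.r1)
SC (3): (0,0), (0,1), (1,1)
SC∖claimed = {(0,1)}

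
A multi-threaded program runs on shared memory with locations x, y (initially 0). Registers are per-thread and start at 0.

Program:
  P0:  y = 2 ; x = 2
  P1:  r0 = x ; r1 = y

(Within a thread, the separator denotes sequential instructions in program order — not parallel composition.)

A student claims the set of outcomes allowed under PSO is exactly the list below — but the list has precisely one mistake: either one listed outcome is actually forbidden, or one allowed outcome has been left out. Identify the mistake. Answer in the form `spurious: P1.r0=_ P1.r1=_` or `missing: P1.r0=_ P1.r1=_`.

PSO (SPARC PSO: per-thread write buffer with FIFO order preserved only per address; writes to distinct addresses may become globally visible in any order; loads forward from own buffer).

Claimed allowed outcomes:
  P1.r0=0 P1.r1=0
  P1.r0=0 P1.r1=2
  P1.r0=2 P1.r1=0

outcome vector order: (P1.r0,P1.r1)
[PSO] allowed = {(0,0) (0,2) (2,0) (2,2)}
PSO∖claimed = {(2,2)}

missing: P1.r0=2 P1.r1=2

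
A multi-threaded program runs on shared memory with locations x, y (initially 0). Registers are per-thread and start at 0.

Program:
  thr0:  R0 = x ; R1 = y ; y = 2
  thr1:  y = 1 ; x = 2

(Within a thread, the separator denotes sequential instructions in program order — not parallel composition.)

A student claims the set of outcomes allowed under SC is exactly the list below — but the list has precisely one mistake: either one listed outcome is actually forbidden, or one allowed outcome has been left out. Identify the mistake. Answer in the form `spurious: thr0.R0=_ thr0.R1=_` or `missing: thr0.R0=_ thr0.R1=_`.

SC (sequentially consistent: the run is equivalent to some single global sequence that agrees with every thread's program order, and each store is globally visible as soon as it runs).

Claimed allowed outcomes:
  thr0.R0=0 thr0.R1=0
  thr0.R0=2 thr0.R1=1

outcome vector order: (thr0.R0,thr0.R1)
under SC → 0/0, 0/1, 2/1
SC∖claimed = {0/1}

missing: thr0.R0=0 thr0.R1=1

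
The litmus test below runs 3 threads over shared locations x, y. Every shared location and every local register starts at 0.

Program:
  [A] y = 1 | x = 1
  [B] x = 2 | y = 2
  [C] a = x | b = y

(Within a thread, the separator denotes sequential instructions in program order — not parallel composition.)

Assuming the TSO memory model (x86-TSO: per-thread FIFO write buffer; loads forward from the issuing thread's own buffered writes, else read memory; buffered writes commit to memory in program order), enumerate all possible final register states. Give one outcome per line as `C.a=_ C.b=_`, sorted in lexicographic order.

C.a=0 C.b=0
C.a=0 C.b=1
C.a=0 C.b=2
C.a=1 C.b=1
C.a=1 C.b=2
C.a=2 C.b=0
C.a=2 C.b=1
C.a=2 C.b=2

outcome vector order: (C.a,C.b)
|TSO outcomes| = 8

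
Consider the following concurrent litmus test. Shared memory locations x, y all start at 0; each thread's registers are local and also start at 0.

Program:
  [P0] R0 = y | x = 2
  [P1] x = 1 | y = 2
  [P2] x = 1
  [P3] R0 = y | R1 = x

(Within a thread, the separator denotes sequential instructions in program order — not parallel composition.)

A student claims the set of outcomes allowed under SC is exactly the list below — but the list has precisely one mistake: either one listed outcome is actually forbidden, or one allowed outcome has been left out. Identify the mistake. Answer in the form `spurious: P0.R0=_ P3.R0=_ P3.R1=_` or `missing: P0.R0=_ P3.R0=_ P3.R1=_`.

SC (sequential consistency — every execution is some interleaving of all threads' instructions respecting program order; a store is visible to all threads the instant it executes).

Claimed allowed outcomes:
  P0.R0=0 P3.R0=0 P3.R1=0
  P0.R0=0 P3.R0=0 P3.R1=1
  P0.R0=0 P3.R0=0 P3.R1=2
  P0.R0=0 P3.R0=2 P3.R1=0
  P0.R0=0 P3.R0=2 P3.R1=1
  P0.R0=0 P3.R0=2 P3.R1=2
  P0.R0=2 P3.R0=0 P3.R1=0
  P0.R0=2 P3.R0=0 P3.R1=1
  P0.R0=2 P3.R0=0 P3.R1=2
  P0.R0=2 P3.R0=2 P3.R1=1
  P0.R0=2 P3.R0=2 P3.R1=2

outcome vector order: (P0.R0,P3.R0,P3.R1)
under SC → 000, 001, 002, 021, 022, 200, 201, 202, 221, 222
claimed∖SC = {020}

spurious: P0.R0=0 P3.R0=2 P3.R1=0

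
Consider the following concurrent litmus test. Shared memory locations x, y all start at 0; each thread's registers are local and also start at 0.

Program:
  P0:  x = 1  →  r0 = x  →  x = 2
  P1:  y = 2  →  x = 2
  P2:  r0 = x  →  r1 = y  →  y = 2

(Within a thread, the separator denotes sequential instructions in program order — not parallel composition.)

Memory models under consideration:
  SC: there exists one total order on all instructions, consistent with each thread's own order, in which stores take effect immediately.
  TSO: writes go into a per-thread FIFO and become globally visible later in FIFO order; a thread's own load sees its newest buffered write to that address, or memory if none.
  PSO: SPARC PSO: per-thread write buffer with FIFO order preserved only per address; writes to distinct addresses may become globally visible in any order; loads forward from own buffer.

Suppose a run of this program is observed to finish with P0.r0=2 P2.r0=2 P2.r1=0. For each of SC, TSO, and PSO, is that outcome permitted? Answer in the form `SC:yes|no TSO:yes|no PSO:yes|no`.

SC:no TSO:no PSO:yes

outcome vector order: (P0.r0,P2.r0,P2.r1)
under SC → 100 102 110 112 120 122 200 202 210 212 222
under TSO → 100 102 110 112 120 122 200 202 210 212 222
under PSO → 100 102 110 112 120 122 200 202 210 212 220 222
target 220 ∈ {PSO}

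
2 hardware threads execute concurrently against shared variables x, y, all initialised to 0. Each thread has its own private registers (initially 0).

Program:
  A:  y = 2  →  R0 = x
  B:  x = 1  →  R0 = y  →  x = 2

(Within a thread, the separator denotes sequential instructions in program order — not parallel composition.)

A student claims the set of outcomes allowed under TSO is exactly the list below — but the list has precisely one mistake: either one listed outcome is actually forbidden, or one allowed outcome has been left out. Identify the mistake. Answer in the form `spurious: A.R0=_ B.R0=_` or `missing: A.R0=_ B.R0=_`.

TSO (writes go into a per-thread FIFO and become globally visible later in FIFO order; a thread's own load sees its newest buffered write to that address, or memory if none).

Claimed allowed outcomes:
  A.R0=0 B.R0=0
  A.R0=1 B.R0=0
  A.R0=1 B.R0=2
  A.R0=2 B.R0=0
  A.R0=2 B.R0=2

missing: A.R0=0 B.R0=2

outcome vector order: (A.R0,B.R0)
TSO (6): (0,0); (0,2); (1,0); (1,2); (2,0); (2,2)
TSO∖claimed = {(0,2)}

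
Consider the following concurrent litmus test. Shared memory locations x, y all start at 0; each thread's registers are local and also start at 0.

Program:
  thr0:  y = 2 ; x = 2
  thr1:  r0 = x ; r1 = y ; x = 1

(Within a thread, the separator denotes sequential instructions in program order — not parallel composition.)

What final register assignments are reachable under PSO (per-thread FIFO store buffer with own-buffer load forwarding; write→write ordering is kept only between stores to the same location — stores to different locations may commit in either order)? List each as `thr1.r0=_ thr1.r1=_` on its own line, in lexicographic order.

outcome vector order: (thr1.r0,thr1.r1)
|PSO outcomes| = 4

thr1.r0=0 thr1.r1=0
thr1.r0=0 thr1.r1=2
thr1.r0=2 thr1.r1=0
thr1.r0=2 thr1.r1=2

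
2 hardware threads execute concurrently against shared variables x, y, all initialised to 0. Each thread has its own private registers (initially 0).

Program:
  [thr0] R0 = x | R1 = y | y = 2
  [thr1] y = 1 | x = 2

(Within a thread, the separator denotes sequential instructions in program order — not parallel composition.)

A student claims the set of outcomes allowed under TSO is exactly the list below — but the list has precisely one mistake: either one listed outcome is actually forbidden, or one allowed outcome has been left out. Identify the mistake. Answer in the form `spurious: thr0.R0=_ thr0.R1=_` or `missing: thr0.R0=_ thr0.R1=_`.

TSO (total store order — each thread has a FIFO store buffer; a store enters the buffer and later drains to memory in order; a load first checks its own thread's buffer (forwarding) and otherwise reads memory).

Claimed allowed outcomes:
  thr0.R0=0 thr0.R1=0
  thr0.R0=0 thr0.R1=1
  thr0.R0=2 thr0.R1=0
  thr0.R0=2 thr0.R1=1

spurious: thr0.R0=2 thr0.R1=0

outcome vector order: (thr0.R0,thr0.R1)
TSO: 3 outcomes — {(0,0) (0,1) (2,1)}
claimed∖TSO = {(2,0)}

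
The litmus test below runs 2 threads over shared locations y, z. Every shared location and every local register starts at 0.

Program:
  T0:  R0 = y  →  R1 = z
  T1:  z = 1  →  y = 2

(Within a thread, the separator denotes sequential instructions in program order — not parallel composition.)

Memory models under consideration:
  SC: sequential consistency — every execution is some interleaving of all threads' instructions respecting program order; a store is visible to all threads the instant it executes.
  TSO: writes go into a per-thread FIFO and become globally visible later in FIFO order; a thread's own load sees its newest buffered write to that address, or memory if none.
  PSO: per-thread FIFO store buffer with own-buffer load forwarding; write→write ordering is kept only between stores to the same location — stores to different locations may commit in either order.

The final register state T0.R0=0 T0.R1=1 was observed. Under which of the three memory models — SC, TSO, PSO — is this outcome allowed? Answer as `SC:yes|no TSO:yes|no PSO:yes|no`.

SC:yes TSO:yes PSO:yes

outcome vector order: (T0.R0,T0.R1)
[SC] allowed = {(0,0), (0,1), (2,1)}
[TSO] allowed = {(0,0), (0,1), (2,1)}
[PSO] allowed = {(0,0), (0,1), (2,0), (2,1)}
target (0,1) ∈ {SC,TSO,PSO}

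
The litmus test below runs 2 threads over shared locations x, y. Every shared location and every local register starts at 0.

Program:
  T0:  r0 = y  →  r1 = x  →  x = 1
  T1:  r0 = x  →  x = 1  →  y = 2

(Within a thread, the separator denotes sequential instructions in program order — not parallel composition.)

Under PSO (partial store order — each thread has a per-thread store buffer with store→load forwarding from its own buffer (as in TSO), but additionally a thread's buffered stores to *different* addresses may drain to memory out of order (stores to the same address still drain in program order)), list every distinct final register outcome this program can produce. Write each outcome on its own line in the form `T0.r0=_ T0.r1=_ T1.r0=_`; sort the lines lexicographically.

T0.r0=0 T0.r1=0 T1.r0=0
T0.r0=0 T0.r1=0 T1.r0=1
T0.r0=0 T0.r1=1 T1.r0=0
T0.r0=2 T0.r1=0 T1.r0=0
T0.r0=2 T0.r1=1 T1.r0=0

outcome vector order: (T0.r0,T0.r1,T1.r0)
|PSO outcomes| = 5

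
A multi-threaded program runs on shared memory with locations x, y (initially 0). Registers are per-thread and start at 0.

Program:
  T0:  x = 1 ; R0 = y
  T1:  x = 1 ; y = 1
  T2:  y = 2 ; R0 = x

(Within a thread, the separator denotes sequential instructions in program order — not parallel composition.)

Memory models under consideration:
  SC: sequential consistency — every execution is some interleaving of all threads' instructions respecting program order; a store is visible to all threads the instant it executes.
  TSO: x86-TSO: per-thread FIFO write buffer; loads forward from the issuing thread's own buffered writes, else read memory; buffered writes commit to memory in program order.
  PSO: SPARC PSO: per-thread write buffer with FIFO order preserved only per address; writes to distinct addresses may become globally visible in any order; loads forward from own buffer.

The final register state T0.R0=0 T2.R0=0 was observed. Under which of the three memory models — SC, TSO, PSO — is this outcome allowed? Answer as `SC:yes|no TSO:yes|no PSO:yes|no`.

SC:no TSO:yes PSO:yes

outcome vector order: (T0.R0,T2.R0)
[SC] allowed = {01; 10; 11; 20; 21}
[TSO] allowed = {00; 01; 10; 11; 20; 21}
[PSO] allowed = {00; 01; 10; 11; 20; 21}
target 00 ∈ {TSO,PSO}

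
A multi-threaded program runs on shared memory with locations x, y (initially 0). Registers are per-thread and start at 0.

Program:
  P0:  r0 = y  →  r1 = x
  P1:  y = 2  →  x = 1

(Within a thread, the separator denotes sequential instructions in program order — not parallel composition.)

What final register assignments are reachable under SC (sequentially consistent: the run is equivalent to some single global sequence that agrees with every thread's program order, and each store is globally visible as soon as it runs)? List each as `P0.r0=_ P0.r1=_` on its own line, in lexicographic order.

outcome vector order: (P0.r0,P0.r1)
|SC outcomes| = 4

P0.r0=0 P0.r1=0
P0.r0=0 P0.r1=1
P0.r0=2 P0.r1=0
P0.r0=2 P0.r1=1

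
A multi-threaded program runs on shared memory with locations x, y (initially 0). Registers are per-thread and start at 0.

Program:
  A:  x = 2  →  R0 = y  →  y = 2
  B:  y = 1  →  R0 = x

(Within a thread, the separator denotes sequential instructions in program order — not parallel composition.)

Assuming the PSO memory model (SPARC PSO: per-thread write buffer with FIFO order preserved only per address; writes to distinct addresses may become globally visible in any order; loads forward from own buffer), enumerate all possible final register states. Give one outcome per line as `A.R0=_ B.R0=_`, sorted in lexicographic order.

A.R0=0 B.R0=0
A.R0=0 B.R0=2
A.R0=1 B.R0=0
A.R0=1 B.R0=2

outcome vector order: (A.R0,B.R0)
|PSO outcomes| = 4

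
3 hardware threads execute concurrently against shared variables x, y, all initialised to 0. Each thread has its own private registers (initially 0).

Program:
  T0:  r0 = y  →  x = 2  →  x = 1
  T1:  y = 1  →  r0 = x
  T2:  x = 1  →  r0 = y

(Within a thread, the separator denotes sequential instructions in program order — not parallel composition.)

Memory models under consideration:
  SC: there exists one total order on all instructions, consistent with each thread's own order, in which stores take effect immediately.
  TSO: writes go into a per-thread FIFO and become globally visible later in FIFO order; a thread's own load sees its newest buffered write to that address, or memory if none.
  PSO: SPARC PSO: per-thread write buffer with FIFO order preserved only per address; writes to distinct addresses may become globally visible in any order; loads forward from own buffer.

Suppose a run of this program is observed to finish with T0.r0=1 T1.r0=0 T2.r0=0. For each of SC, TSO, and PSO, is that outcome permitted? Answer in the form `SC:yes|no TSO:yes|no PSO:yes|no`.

outcome vector order: (T0.r0,T1.r0,T2.r0)
SC: 10 outcomes — {0/0/1 0/1/0 0/1/1 0/2/0 0/2/1 1/0/1 1/1/0 1/1/1 1/2/0 1/2/1}
TSO: 12 outcomes — {0/0/0 0/0/1 0/1/0 0/1/1 0/2/0 0/2/1 1/0/0 1/0/1 1/1/0 1/1/1 1/2/0 1/2/1}
PSO: 12 outcomes — {0/0/0 0/0/1 0/1/0 0/1/1 0/2/0 0/2/1 1/0/0 1/0/1 1/1/0 1/1/1 1/2/0 1/2/1}
target 1/0/0 ∈ {TSO,PSO}

SC:no TSO:yes PSO:yes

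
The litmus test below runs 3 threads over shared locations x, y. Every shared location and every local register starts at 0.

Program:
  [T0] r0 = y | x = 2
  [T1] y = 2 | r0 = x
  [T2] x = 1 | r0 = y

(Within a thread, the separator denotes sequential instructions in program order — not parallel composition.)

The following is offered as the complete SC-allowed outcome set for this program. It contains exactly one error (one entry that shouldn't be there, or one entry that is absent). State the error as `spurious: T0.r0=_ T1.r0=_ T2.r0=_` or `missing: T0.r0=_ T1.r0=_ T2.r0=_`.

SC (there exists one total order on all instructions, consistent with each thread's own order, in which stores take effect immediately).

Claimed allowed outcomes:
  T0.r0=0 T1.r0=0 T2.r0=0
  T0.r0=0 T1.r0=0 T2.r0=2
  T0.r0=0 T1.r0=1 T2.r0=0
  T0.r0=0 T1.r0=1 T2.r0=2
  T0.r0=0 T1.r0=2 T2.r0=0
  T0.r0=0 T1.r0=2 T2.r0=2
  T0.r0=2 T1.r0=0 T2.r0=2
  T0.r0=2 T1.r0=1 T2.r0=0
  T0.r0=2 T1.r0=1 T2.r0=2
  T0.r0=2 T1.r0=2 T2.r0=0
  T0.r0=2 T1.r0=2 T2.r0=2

spurious: T0.r0=0 T1.r0=0 T2.r0=0

outcome vector order: (T0.r0,T1.r0,T2.r0)
SC (10): <0 0 2> <0 1 0> <0 1 2> <0 2 0> <0 2 2> <2 0 2> <2 1 0> <2 1 2> <2 2 0> <2 2 2>
claimed∖SC = {<0 0 0>}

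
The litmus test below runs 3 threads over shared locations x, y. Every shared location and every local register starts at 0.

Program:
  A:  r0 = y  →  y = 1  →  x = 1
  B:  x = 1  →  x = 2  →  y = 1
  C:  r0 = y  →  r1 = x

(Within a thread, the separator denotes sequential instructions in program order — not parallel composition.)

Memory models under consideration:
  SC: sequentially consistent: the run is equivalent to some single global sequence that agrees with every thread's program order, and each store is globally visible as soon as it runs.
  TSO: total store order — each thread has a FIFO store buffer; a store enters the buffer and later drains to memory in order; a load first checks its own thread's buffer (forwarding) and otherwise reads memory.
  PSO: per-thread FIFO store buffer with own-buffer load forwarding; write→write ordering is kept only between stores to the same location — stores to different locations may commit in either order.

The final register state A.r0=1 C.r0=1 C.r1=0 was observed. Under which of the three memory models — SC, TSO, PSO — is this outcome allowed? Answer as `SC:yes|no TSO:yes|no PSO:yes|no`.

outcome vector order: (A.r0,C.r0,C.r1)
under SC → <0 0 0>; <0 0 1>; <0 0 2>; <0 1 0>; <0 1 1>; <0 1 2>; <1 0 0>; <1 0 1>; <1 0 2>; <1 1 1>; <1 1 2>
under TSO → <0 0 0>; <0 0 1>; <0 0 2>; <0 1 0>; <0 1 1>; <0 1 2>; <1 0 0>; <1 0 1>; <1 0 2>; <1 1 1>; <1 1 2>
under PSO → <0 0 0>; <0 0 1>; <0 0 2>; <0 1 0>; <0 1 1>; <0 1 2>; <1 0 0>; <1 0 1>; <1 0 2>; <1 1 0>; <1 1 1>; <1 1 2>
target <1 1 0> ∈ {PSO}

SC:no TSO:no PSO:yes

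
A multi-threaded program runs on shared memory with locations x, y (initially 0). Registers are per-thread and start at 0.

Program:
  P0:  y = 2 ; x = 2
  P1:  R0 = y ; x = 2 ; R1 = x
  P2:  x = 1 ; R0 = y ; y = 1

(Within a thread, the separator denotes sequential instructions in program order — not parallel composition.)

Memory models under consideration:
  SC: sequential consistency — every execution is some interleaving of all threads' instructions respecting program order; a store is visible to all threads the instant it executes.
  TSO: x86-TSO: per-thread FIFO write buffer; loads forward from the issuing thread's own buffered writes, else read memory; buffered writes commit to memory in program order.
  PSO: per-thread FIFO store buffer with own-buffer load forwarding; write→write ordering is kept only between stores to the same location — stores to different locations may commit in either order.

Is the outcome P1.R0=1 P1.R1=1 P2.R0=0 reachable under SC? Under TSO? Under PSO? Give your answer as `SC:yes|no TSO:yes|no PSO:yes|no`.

outcome vector order: (P1.R0,P1.R1,P2.R0)
[SC] allowed = {0/1/0; 0/1/2; 0/2/0; 0/2/2; 1/2/0; 1/2/2; 2/1/2; 2/2/0; 2/2/2}
[TSO] allowed = {0/1/0; 0/1/2; 0/2/0; 0/2/2; 1/2/0; 1/2/2; 2/1/0; 2/1/2; 2/2/0; 2/2/2}
[PSO] allowed = {0/1/0; 0/1/2; 0/2/0; 0/2/2; 1/1/0; 1/1/2; 1/2/0; 1/2/2; 2/1/0; 2/1/2; 2/2/0; 2/2/2}
target 1/1/0 ∈ {PSO}

SC:no TSO:no PSO:yes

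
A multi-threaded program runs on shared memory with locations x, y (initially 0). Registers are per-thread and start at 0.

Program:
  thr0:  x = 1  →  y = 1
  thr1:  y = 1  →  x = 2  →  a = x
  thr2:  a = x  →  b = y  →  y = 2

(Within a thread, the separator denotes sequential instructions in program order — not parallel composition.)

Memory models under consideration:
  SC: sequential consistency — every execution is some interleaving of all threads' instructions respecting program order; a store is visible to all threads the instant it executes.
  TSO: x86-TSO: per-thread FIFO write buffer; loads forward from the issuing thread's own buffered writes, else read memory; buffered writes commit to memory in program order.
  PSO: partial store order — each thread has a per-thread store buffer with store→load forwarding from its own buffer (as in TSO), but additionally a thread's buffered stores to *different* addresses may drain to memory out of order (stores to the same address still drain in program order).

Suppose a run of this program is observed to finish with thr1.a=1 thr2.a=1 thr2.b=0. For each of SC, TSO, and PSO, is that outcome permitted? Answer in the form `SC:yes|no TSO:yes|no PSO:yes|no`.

SC:no TSO:no PSO:yes

outcome vector order: (thr1.a,thr2.a,thr2.b)
SC (9): 100; 101; 111; 121; 200; 201; 210; 211; 221
TSO (9): 100; 101; 111; 121; 200; 201; 210; 211; 221
PSO (12): 100; 101; 110; 111; 120; 121; 200; 201; 210; 211; 220; 221
target 110 ∈ {PSO}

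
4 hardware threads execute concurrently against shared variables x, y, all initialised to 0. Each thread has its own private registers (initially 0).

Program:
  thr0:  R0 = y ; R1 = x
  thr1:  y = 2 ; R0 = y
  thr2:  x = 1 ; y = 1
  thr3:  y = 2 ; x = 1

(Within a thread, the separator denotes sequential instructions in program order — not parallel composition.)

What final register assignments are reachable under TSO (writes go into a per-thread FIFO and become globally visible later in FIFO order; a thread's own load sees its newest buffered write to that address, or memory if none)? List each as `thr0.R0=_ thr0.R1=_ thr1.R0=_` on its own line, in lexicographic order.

thr0.R0=0 thr0.R1=0 thr1.R0=1
thr0.R0=0 thr0.R1=0 thr1.R0=2
thr0.R0=0 thr0.R1=1 thr1.R0=1
thr0.R0=0 thr0.R1=1 thr1.R0=2
thr0.R0=1 thr0.R1=1 thr1.R0=1
thr0.R0=1 thr0.R1=1 thr1.R0=2
thr0.R0=2 thr0.R1=0 thr1.R0=1
thr0.R0=2 thr0.R1=0 thr1.R0=2
thr0.R0=2 thr0.R1=1 thr1.R0=1
thr0.R0=2 thr0.R1=1 thr1.R0=2

outcome vector order: (thr0.R0,thr0.R1,thr1.R0)
|TSO outcomes| = 10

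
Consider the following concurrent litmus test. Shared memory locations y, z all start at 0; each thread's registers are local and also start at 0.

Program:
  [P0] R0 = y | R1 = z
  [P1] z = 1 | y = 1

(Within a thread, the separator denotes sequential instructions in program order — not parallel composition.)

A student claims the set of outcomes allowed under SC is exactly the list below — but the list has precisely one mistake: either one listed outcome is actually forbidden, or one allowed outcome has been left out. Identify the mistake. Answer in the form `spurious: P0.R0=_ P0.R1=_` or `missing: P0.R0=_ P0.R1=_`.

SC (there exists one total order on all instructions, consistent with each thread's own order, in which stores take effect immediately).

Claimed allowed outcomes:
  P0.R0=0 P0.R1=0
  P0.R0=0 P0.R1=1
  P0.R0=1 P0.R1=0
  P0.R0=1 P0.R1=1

outcome vector order: (P0.R0,P0.R1)
under SC → (0,0) (0,1) (1,1)
claimed∖SC = {(1,0)}

spurious: P0.R0=1 P0.R1=0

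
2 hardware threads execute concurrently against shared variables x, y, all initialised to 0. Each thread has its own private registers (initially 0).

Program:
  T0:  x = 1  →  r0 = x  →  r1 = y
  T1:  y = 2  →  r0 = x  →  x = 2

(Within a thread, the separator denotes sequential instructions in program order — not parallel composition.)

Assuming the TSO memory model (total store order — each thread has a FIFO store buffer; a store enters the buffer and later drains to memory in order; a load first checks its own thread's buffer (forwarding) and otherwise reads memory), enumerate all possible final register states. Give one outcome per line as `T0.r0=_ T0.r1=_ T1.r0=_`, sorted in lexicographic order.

T0.r0=1 T0.r1=0 T1.r0=0
T0.r0=1 T0.r1=0 T1.r0=1
T0.r0=1 T0.r1=2 T1.r0=0
T0.r0=1 T0.r1=2 T1.r0=1
T0.r0=2 T0.r1=2 T1.r0=0
T0.r0=2 T0.r1=2 T1.r0=1

outcome vector order: (T0.r0,T0.r1,T1.r0)
|TSO outcomes| = 6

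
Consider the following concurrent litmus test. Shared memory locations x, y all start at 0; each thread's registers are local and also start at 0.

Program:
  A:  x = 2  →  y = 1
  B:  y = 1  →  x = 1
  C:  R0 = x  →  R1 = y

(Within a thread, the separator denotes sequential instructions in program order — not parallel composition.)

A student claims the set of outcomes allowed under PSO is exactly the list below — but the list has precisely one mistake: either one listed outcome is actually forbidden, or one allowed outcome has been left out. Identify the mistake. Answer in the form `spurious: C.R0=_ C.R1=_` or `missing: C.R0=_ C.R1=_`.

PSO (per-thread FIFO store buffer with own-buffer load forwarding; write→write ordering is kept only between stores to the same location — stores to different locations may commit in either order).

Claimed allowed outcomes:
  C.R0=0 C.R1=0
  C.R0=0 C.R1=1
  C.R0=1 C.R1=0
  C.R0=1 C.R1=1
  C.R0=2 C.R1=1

missing: C.R0=2 C.R1=0

outcome vector order: (C.R0,C.R1)
[PSO] allowed = {00; 01; 10; 11; 20; 21}
PSO∖claimed = {20}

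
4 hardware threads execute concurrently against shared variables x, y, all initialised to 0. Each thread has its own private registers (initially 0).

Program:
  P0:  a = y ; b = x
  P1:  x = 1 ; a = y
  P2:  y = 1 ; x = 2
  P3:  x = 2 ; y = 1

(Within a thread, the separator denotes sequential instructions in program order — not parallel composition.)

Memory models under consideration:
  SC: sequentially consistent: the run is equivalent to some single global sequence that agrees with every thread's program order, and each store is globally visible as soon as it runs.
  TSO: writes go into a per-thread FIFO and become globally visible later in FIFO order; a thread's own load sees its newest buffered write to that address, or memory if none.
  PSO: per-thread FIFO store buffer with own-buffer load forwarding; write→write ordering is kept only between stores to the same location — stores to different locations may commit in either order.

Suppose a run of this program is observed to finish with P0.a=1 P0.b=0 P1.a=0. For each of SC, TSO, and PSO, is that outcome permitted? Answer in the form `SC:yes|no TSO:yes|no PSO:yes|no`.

outcome vector order: (P0.a,P0.b,P1.a)
under SC → 0/0/0; 0/0/1; 0/1/0; 0/1/1; 0/2/0; 0/2/1; 1/0/1; 1/1/0; 1/1/1; 1/2/0; 1/2/1
under TSO → 0/0/0; 0/0/1; 0/1/0; 0/1/1; 0/2/0; 0/2/1; 1/0/0; 1/0/1; 1/1/0; 1/1/1; 1/2/0; 1/2/1
under PSO → 0/0/0; 0/0/1; 0/1/0; 0/1/1; 0/2/0; 0/2/1; 1/0/0; 1/0/1; 1/1/0; 1/1/1; 1/2/0; 1/2/1
target 1/0/0 ∈ {TSO,PSO}

SC:no TSO:yes PSO:yes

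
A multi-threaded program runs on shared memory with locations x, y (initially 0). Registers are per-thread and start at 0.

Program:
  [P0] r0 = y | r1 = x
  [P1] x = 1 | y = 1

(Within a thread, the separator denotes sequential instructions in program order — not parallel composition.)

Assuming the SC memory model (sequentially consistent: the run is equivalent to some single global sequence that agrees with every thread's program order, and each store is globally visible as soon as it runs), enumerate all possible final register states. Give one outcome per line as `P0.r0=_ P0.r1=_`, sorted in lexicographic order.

outcome vector order: (P0.r0,P0.r1)
|SC outcomes| = 3

P0.r0=0 P0.r1=0
P0.r0=0 P0.r1=1
P0.r0=1 P0.r1=1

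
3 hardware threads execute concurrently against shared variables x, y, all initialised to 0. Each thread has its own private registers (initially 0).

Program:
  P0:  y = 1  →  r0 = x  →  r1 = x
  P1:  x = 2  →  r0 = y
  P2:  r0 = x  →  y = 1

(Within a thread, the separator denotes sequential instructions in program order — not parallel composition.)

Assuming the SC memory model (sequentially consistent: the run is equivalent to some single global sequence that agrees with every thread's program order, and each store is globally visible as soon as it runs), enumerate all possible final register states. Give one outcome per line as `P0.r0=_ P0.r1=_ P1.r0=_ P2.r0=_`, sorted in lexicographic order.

outcome vector order: (P0.r0,P0.r1,P1.r0,P2.r0)
|SC outcomes| = 8

P0.r0=0 P0.r1=0 P1.r0=1 P2.r0=0
P0.r0=0 P0.r1=0 P1.r0=1 P2.r0=2
P0.r0=0 P0.r1=2 P1.r0=1 P2.r0=0
P0.r0=0 P0.r1=2 P1.r0=1 P2.r0=2
P0.r0=2 P0.r1=2 P1.r0=0 P2.r0=0
P0.r0=2 P0.r1=2 P1.r0=0 P2.r0=2
P0.r0=2 P0.r1=2 P1.r0=1 P2.r0=0
P0.r0=2 P0.r1=2 P1.r0=1 P2.r0=2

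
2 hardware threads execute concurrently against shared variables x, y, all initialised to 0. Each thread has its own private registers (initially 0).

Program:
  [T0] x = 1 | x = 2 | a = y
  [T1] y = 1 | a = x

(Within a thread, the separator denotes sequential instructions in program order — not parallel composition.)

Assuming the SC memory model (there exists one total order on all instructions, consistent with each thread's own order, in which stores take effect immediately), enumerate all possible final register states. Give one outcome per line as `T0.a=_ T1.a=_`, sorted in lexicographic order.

outcome vector order: (T0.a,T1.a)
|SC outcomes| = 4

T0.a=0 T1.a=2
T0.a=1 T1.a=0
T0.a=1 T1.a=1
T0.a=1 T1.a=2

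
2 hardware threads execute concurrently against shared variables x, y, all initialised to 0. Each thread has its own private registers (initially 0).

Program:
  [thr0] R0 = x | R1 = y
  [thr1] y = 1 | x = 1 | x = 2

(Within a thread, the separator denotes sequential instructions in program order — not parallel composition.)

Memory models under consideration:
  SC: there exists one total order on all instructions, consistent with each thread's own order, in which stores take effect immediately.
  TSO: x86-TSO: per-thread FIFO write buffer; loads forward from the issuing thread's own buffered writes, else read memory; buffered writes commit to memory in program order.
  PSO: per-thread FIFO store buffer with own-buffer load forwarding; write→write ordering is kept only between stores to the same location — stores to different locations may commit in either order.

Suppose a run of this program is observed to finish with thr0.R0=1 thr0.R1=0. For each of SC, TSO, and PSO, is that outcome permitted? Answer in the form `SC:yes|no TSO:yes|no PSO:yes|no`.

SC:no TSO:no PSO:yes

outcome vector order: (thr0.R0,thr0.R1)
[SC] allowed = {0/0, 0/1, 1/1, 2/1}
[TSO] allowed = {0/0, 0/1, 1/1, 2/1}
[PSO] allowed = {0/0, 0/1, 1/0, 1/1, 2/0, 2/1}
target 1/0 ∈ {PSO}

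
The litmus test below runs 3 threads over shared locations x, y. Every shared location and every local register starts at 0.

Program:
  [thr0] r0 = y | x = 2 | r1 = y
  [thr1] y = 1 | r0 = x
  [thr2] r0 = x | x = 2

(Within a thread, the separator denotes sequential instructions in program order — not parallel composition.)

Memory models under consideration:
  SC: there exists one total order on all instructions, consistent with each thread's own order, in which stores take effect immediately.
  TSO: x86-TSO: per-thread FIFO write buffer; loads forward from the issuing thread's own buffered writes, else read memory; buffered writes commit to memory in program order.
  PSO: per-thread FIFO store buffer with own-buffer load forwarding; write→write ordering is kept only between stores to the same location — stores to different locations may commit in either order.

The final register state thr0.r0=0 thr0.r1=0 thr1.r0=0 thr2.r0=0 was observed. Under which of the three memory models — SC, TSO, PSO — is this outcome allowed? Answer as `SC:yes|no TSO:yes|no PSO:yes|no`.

outcome vector order: (thr0.r0,thr0.r1,thr1.r0,thr2.r0)
under SC → 0/0/2/0; 0/0/2/2; 0/1/0/0; 0/1/0/2; 0/1/2/0; 0/1/2/2; 1/1/0/0; 1/1/0/2; 1/1/2/0; 1/1/2/2
under TSO → 0/0/0/0; 0/0/0/2; 0/0/2/0; 0/0/2/2; 0/1/0/0; 0/1/0/2; 0/1/2/0; 0/1/2/2; 1/1/0/0; 1/1/0/2; 1/1/2/0; 1/1/2/2
under PSO → 0/0/0/0; 0/0/0/2; 0/0/2/0; 0/0/2/2; 0/1/0/0; 0/1/0/2; 0/1/2/0; 0/1/2/2; 1/1/0/0; 1/1/0/2; 1/1/2/0; 1/1/2/2
target 0/0/0/0 ∈ {TSO,PSO}

SC:no TSO:yes PSO:yes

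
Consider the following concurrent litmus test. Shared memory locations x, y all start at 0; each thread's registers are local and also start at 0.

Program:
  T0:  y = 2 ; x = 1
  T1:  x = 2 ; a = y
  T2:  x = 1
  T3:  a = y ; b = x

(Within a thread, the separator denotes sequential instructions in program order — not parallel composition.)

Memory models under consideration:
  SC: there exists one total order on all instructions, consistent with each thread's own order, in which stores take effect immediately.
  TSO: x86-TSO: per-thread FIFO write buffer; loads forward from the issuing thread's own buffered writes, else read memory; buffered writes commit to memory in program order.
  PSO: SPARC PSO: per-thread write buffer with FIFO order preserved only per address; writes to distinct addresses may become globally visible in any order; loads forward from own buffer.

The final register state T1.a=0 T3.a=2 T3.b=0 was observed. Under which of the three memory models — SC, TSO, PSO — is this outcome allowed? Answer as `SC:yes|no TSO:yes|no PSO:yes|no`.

SC:no TSO:yes PSO:yes

outcome vector order: (T1.a,T3.a,T3.b)
SC: 11 outcomes — {(0,0,0), (0,0,1), (0,0,2), (0,2,1), (0,2,2), (2,0,0), (2,0,1), (2,0,2), (2,2,0), (2,2,1), (2,2,2)}
TSO: 12 outcomes — {(0,0,0), (0,0,1), (0,0,2), (0,2,0), (0,2,1), (0,2,2), (2,0,0), (2,0,1), (2,0,2), (2,2,0), (2,2,1), (2,2,2)}
PSO: 12 outcomes — {(0,0,0), (0,0,1), (0,0,2), (0,2,0), (0,2,1), (0,2,2), (2,0,0), (2,0,1), (2,0,2), (2,2,0), (2,2,1), (2,2,2)}
target (0,2,0) ∈ {TSO,PSO}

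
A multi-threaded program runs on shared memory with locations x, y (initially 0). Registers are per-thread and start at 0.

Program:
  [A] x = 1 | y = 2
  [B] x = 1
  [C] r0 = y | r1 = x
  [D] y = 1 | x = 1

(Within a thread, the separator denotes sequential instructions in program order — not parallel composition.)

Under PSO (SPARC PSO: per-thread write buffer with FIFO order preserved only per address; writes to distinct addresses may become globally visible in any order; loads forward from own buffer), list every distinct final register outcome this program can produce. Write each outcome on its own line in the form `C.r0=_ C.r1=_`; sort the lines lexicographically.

C.r0=0 C.r1=0
C.r0=0 C.r1=1
C.r0=1 C.r1=0
C.r0=1 C.r1=1
C.r0=2 C.r1=0
C.r0=2 C.r1=1

outcome vector order: (C.r0,C.r1)
|PSO outcomes| = 6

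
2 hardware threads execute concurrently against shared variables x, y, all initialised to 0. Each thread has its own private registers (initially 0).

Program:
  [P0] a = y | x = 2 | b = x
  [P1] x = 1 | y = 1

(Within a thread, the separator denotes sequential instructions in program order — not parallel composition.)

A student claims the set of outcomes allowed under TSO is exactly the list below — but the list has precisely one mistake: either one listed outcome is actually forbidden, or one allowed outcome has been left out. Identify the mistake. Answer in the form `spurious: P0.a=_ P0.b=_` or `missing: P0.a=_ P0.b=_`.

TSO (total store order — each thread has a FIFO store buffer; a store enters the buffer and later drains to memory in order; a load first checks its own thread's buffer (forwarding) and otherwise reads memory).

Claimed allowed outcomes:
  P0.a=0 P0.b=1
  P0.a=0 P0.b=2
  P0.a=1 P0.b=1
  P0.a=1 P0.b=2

spurious: P0.a=1 P0.b=1

outcome vector order: (P0.a,P0.b)
[TSO] allowed = {01; 02; 12}
claimed∖TSO = {11}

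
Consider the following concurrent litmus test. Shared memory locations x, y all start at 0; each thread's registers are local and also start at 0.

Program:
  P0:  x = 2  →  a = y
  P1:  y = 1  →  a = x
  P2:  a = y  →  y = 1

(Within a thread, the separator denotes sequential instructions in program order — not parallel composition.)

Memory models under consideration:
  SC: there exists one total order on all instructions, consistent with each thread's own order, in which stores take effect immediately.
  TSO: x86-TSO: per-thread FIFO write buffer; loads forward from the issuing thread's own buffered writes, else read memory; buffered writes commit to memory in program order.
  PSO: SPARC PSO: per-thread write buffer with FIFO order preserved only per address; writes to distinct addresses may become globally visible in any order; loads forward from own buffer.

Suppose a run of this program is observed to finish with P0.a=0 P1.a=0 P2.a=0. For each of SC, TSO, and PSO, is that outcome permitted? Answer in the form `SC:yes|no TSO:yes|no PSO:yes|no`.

SC:no TSO:yes PSO:yes

outcome vector order: (P0.a,P1.a,P2.a)
[SC] allowed = {0/2/0; 0/2/1; 1/0/0; 1/0/1; 1/2/0; 1/2/1}
[TSO] allowed = {0/0/0; 0/0/1; 0/2/0; 0/2/1; 1/0/0; 1/0/1; 1/2/0; 1/2/1}
[PSO] allowed = {0/0/0; 0/0/1; 0/2/0; 0/2/1; 1/0/0; 1/0/1; 1/2/0; 1/2/1}
target 0/0/0 ∈ {TSO,PSO}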